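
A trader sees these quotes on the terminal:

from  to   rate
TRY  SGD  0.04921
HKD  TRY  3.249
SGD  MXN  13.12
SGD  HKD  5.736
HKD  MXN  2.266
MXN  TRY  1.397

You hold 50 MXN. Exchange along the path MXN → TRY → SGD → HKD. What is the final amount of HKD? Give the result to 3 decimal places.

19.716

50 MXN × 1.397 = 69.85 TRY
69.85 TRY × 0.04921 = 3.4373185 SGD
3.4373185 SGD × 5.736 = 19.716458916 HKD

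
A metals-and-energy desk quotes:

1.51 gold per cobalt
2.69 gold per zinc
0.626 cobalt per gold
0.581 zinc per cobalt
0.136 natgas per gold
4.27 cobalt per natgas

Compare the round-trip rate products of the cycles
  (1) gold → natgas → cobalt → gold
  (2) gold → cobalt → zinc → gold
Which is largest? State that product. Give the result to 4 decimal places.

0.9784

(1) 0.136 × 4.27 × 1.51 = 0.87689
(2) 0.626 × 0.581 × 2.69 = 0.97837
Highest is cycle (2) at 0.9784 (≤1, no arbitrage).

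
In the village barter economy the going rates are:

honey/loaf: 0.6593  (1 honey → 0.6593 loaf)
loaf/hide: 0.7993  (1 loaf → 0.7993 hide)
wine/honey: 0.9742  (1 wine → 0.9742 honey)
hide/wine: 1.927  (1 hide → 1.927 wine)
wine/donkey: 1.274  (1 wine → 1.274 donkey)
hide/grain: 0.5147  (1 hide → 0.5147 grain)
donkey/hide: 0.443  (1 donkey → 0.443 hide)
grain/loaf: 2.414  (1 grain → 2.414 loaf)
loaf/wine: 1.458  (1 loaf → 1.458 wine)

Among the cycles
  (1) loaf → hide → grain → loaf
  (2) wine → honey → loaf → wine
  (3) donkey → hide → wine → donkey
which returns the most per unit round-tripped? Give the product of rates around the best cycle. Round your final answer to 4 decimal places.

1.0876

(1) 0.7993 × 0.5147 × 2.414 = 0.99312
(2) 0.9742 × 0.6593 × 1.458 = 0.93646
(3) 0.443 × 1.927 × 1.274 = 1.08756
Highest is cycle (3) at 1.0876 (>1, arbitrage).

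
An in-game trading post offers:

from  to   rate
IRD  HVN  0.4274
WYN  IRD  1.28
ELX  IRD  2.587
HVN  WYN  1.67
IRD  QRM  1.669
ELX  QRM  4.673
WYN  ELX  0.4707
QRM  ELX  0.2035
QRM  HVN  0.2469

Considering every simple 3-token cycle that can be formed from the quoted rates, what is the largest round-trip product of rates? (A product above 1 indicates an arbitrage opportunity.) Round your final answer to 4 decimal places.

0.9136

WYN→IRD→HVN→WYN: 1.28 × 0.4274 × 1.67 = 0.91361
ELX→IRD→QRM→ELX: 2.587 × 1.669 × 0.2035 = 0.87865
Maximum is WYN→IRD→HVN→WYN at 0.9136; no arbitrage — every cycle loses value.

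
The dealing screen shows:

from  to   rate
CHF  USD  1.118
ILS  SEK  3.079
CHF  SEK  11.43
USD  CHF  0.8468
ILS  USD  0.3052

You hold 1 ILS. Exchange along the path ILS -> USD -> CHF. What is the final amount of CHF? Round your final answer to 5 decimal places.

1 ILS × 0.3052 = 0.3052 USD
0.3052 USD × 0.8468 = 0.25844336 CHF

0.25844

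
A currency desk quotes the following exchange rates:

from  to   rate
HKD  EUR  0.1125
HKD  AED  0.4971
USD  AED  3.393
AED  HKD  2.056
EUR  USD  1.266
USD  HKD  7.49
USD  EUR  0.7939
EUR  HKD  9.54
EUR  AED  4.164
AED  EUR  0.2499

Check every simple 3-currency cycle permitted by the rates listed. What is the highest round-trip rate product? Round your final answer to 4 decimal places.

1.1851

EUR→HKD→AED→EUR: 9.54 × 0.4971 × 0.2499 = 1.18511
USD→AED→EUR→USD: 3.393 × 0.2499 × 1.266 = 1.07345
USD→HKD→EUR→USD: 7.49 × 0.1125 × 1.266 = 1.06676
EUR→AED→HKD→EUR: 4.164 × 2.056 × 0.1125 = 0.96313
Maximum is EUR→HKD→AED→EUR at 1.1851; arbitrage exists.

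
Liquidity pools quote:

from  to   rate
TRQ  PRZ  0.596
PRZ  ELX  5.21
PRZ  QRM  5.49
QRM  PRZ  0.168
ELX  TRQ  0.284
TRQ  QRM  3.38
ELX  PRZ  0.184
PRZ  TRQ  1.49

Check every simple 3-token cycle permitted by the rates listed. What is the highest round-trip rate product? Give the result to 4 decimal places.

0.8819

TRQ→PRZ→ELX→TRQ: 0.596 × 5.21 × 0.284 = 0.88187
QRM→PRZ→TRQ→QRM: 0.168 × 1.49 × 3.38 = 0.84608
Maximum is TRQ→PRZ→ELX→TRQ at 0.8819; no arbitrage — every cycle loses value.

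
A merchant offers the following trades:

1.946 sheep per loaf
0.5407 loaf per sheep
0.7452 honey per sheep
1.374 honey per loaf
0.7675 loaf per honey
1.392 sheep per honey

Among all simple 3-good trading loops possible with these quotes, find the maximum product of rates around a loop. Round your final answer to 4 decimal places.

honey→loaf→sheep→honey: 0.7675 × 1.946 × 0.7452 = 1.11300
honey→sheep→loaf→honey: 1.392 × 0.5407 × 1.374 = 1.03415
Maximum is honey→loaf→sheep→honey at 1.1130; arbitrage exists.

1.1130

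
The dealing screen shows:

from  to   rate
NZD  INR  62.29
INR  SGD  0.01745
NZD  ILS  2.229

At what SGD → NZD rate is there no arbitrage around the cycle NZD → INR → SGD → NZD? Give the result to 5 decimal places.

Known legs of the cycle: 62.29 × 0.01745 = 1.0869605
For no arbitrage the full-cycle product must be 1, so the missing rate is 1 / 1.0869605 ≈ 0.9199966.

0.92000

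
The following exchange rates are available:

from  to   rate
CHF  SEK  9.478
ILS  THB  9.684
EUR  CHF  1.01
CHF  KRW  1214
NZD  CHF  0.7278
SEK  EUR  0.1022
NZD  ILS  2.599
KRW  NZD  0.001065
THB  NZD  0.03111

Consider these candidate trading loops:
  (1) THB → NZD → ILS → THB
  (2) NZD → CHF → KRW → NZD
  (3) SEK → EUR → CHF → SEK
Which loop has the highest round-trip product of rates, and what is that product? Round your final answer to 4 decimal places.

(1) 0.03111 × 2.599 × 9.684 = 0.78300
(2) 0.7278 × 1214 × 0.001065 = 0.94098
(3) 0.1022 × 1.01 × 9.478 = 0.97834
Highest is cycle (3) at 0.9783 (≤1, no arbitrage).

0.9783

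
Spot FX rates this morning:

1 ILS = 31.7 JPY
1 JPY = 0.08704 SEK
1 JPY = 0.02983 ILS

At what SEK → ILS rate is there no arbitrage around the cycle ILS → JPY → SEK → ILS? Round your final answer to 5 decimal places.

Known legs of the cycle: 31.7 × 0.08704 = 2.759168
For no arbitrage the full-cycle product must be 1, so the missing rate is 1 / 2.759168 ≈ 0.3624281.

0.36243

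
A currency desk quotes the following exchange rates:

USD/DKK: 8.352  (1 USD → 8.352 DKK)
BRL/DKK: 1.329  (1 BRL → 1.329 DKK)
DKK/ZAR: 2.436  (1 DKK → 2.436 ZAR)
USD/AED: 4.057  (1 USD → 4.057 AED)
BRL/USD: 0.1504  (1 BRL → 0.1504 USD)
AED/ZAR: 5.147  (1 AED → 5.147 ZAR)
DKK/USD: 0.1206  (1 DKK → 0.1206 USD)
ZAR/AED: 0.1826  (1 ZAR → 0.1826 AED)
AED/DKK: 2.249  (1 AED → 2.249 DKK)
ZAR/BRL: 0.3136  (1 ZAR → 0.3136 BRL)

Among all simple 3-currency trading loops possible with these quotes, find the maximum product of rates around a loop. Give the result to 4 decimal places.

AED→DKK→USD→AED: 2.249 × 0.1206 × 4.057 = 1.10038
ZAR→BRL→DKK→ZAR: 0.3136 × 1.329 × 2.436 = 1.01526
ZAR→AED→DKK→ZAR: 0.1826 × 2.249 × 2.436 = 1.00039
Maximum is AED→DKK→USD→AED at 1.1004; arbitrage exists.

1.1004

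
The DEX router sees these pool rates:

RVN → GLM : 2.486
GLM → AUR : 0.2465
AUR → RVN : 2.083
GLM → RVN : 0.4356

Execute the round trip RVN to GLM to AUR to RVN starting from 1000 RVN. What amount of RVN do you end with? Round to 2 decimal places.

1000 RVN × 2.486 = 2486 GLM
2486 GLM × 0.2465 = 612.799 AUR
612.799 AUR × 2.083 = 1276.460317 RVN

1276.46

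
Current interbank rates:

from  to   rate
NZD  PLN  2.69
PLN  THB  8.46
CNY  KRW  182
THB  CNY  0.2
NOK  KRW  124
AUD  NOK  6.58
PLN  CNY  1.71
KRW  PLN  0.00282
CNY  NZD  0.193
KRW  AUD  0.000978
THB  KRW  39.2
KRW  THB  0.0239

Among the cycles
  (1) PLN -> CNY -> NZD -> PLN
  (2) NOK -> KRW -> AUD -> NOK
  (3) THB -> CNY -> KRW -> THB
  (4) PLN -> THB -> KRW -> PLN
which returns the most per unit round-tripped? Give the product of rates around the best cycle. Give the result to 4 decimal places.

(1) 1.71 × 0.193 × 2.69 = 0.88778
(2) 124 × 0.000978 × 6.58 = 0.79797
(3) 0.2 × 182 × 0.0239 = 0.86996
(4) 8.46 × 39.2 × 0.00282 = 0.93520
Highest is cycle (4) at 0.9352 (≤1, no arbitrage).

0.9352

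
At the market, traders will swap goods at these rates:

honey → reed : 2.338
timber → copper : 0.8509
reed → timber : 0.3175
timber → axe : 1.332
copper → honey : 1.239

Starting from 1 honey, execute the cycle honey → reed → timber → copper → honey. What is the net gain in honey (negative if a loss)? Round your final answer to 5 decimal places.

-0.21740

1 honey × 2.338 = 2.338 reed
2.338 reed × 0.3175 = 0.742315 timber
0.742315 timber × 0.8509 = 0.6316358335 copper
0.6316358335 copper × 1.239 = 0.7825967977065 honey
Net change: 0.7825967977065 − 1 = -0.2174032022935 honey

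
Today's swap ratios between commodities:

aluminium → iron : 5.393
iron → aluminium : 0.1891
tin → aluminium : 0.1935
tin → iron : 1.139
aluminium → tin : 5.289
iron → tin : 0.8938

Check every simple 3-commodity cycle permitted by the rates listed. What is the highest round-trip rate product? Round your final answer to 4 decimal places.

1.1392

aluminium→tin→iron→aluminium: 5.289 × 1.139 × 0.1891 = 1.13917
aluminium→iron→tin→aluminium: 5.393 × 0.8938 × 0.1935 = 0.93272
Maximum is aluminium→tin→iron→aluminium at 1.1392; arbitrage exists.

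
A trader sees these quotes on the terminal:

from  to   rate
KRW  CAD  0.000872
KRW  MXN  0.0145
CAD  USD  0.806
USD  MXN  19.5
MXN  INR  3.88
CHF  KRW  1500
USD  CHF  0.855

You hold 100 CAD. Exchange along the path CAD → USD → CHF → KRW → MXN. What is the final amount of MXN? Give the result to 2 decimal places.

1498.86

100 CAD × 0.806 = 80.6 USD
80.6 USD × 0.855 = 68.913 CHF
68.913 CHF × 1500 = 103369.5 KRW
103369.5 KRW × 0.0145 = 1498.85775 MXN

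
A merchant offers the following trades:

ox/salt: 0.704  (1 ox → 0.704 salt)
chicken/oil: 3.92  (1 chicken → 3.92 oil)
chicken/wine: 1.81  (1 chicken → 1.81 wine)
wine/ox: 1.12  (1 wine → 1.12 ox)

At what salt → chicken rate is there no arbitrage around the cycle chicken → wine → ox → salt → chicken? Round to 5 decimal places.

Known legs of the cycle: 1.81 × 1.12 × 0.704 = 1.4271488
For no arbitrage the full-cycle product must be 1, so the missing rate is 1 / 1.4271488 ≈ 0.7006978.

0.70070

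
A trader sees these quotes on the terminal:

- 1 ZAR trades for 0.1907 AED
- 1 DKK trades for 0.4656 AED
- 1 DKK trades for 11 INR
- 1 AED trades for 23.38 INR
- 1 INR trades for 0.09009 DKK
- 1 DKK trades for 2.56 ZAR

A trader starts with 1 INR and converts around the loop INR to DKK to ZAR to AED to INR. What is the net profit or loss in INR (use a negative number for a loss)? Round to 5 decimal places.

0.02828

1 INR × 0.09009 = 0.09009 DKK
0.09009 DKK × 2.56 = 0.2306304 ZAR
0.2306304 ZAR × 0.1907 = 0.04398121728 AED
0.04398121728 AED × 23.38 = 1.0282808600064 INR
Net change: 1.0282808600064 − 1 = 0.0282808600064 INR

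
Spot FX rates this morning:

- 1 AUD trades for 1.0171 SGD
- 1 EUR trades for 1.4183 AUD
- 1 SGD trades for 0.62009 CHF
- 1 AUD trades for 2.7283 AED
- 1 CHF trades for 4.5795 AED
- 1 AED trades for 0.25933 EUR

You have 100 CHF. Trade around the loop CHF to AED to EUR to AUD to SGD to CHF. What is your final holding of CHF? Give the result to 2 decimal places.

100 CHF × 4.5795 = 457.95 AED
457.95 AED × 0.25933 = 118.7601735 EUR
118.7601735 EUR × 1.4183 = 168.43755407505 AUD
168.43755407505 AUD × 1.0171 = 171.317836249733355 SGD
171.317836249733355 SGD × 0.62009 = 106.23247708009715610195 CHF

106.23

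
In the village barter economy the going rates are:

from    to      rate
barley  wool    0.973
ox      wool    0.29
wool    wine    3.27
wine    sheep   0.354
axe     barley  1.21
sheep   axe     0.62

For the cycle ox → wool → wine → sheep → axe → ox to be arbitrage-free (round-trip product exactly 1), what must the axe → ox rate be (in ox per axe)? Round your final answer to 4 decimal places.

4.8046

Known legs of the cycle: 0.29 × 3.27 × 0.354 × 0.62 = 0.208132884
For no arbitrage the full-cycle product must be 1, so the missing rate is 1 / 0.208132884 ≈ 4.804623.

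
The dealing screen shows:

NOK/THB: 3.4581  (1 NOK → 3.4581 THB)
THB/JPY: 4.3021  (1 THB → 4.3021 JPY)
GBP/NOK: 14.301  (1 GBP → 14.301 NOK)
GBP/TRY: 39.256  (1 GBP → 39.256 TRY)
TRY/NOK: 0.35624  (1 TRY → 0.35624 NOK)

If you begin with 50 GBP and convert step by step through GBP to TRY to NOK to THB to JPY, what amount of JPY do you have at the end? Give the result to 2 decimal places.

10402.48

50 GBP × 39.256 = 1962.8 TRY
1962.8 TRY × 0.35624 = 699.227872 NOK
699.227872 NOK × 3.4581 = 2417.9999041632 THB
2417.9999041632 THB × 4.3021 = 10402.47738770050272 JPY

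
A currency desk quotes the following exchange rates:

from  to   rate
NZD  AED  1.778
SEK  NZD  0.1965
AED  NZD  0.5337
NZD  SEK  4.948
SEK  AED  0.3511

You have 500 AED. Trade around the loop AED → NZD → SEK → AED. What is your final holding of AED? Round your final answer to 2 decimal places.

500 AED × 0.5337 = 266.85 NZD
266.85 NZD × 4.948 = 1320.3738 SEK
1320.3738 SEK × 0.3511 = 463.58324118 AED

463.58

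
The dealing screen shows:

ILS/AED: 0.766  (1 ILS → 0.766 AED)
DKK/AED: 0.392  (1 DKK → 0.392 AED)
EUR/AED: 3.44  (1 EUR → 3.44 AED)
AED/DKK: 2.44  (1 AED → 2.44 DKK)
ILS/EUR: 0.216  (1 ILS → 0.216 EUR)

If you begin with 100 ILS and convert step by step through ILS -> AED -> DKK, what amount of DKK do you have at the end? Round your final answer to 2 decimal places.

186.90

100 ILS × 0.766 = 76.6 AED
76.6 AED × 2.44 = 186.904 DKK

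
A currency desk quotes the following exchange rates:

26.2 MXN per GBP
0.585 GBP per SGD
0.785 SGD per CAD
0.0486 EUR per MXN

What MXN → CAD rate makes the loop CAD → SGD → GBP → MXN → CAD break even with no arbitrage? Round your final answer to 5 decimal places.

0.08311

Known legs of the cycle: 0.785 × 0.585 × 26.2 = 12.031695
For no arbitrage the full-cycle product must be 1, so the missing rate is 1 / 12.031695 ≈ 0.0831138.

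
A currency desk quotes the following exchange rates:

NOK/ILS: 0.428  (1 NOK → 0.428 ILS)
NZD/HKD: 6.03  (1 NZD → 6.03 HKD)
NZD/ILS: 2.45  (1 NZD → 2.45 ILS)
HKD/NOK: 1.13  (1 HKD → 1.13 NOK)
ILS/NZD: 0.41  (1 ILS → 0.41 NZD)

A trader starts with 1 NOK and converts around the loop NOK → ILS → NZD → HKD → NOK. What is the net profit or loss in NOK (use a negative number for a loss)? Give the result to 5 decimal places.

1 NOK × 0.428 = 0.428 ILS
0.428 ILS × 0.41 = 0.17548 NZD
0.17548 NZD × 6.03 = 1.0581444 HKD
1.0581444 HKD × 1.13 = 1.195703172 NOK
Net change: 1.195703172 − 1 = 0.195703172 NOK

0.19570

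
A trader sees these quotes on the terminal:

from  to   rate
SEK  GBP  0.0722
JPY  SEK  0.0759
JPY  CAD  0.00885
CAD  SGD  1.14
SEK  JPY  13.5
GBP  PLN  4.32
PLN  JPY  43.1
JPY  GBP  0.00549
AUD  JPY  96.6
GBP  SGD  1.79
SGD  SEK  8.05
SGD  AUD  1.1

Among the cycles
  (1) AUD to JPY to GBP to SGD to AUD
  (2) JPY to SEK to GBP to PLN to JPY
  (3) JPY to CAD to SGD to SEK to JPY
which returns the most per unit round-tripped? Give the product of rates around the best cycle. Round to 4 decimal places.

(1) 96.6 × 0.00549 × 1.79 × 1.1 = 1.04423
(2) 0.0759 × 0.0722 × 4.32 × 43.1 = 1.02033
(3) 0.00885 × 1.14 × 8.05 × 13.5 = 1.09642
Highest is cycle (3) at 1.0964 (>1, arbitrage).

1.0964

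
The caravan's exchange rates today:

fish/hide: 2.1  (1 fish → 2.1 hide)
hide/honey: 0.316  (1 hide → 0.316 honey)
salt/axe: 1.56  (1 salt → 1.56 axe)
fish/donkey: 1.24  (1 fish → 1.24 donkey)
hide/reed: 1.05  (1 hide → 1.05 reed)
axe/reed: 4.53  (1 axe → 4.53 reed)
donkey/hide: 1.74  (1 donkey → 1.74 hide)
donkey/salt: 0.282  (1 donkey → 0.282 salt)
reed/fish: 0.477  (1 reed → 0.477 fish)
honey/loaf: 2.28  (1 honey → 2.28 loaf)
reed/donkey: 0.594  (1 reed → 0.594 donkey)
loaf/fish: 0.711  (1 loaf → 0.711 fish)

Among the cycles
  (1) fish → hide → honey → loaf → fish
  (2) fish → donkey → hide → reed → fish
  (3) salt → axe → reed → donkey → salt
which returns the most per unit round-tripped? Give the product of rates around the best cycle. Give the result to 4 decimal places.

(1) 2.1 × 0.316 × 2.28 × 0.711 = 1.07575
(2) 1.24 × 1.74 × 1.05 × 0.477 = 1.08063
(3) 1.56 × 4.53 × 0.594 × 0.282 = 1.18375
Highest is cycle (3) at 1.1837 (>1, arbitrage).

1.1837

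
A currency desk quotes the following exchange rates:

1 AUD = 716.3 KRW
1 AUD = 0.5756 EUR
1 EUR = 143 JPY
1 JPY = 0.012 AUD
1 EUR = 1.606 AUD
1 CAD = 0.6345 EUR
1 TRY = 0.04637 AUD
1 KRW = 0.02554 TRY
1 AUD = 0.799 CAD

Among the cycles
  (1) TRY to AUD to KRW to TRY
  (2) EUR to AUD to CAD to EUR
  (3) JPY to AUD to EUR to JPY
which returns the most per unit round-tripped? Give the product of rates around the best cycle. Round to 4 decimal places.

0.9877

(1) 0.04637 × 716.3 × 0.02554 = 0.84831
(2) 1.606 × 0.799 × 0.6345 = 0.81419
(3) 0.012 × 0.5756 × 143 = 0.98773
Highest is cycle (3) at 0.9877 (≤1, no arbitrage).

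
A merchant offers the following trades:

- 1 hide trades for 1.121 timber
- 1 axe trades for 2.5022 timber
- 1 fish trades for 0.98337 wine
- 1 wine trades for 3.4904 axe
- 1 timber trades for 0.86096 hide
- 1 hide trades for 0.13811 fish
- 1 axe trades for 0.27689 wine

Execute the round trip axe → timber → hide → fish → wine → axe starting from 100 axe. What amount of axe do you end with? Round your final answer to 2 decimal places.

100 axe × 2.5022 = 250.22 timber
250.22 timber × 0.86096 = 215.4294112 hide
215.4294112 hide × 0.13811 = 29.752955980832 fish
29.752955980832 fish × 0.98337 = 29.25816432287076384 wine
29.25816432287076384 wine × 3.4904 = 102.122696752548114107136 axe

102.12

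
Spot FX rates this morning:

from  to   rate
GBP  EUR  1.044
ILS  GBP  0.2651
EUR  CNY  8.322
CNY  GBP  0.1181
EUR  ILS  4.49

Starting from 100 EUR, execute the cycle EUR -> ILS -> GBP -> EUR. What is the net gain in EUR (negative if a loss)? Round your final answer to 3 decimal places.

100 EUR × 4.49 = 449 ILS
449 ILS × 0.2651 = 119.0299 GBP
119.0299 GBP × 1.044 = 124.2672156 EUR
Net change: 124.2672156 − 100 = 24.2672156 EUR

24.267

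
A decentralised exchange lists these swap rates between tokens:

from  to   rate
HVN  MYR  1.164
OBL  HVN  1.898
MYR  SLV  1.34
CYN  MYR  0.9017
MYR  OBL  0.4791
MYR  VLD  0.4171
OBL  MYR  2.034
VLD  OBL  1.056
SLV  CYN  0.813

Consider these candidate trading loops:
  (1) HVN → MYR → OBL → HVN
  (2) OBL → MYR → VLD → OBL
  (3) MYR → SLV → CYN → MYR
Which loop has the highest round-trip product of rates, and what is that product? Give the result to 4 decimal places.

(1) 1.164 × 0.4791 × 1.898 = 1.05846
(2) 2.034 × 0.4171 × 1.056 = 0.89589
(3) 1.34 × 0.813 × 0.9017 = 0.98233
Highest is cycle (1) at 1.0585 (>1, arbitrage).

1.0585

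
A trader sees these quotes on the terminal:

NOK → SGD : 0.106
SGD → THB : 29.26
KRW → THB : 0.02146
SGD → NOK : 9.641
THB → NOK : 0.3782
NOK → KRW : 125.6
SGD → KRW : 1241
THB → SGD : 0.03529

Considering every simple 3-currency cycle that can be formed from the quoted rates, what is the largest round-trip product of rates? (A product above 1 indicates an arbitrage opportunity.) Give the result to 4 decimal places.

1.1730

NOK→SGD→THB→NOK: 0.106 × 29.26 × 0.3782 = 1.17301
NOK→KRW→THB→NOK: 125.6 × 0.02146 × 0.3782 = 1.01939
KRW→THB→SGD→KRW: 0.02146 × 0.03529 × 1241 = 0.93984
Maximum is NOK→SGD→THB→NOK at 1.1730; arbitrage exists.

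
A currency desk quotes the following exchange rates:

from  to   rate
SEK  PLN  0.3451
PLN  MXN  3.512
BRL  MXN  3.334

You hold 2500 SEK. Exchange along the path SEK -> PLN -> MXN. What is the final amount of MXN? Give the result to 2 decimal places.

3029.98

2500 SEK × 0.3451 = 862.75 PLN
862.75 PLN × 3.512 = 3029.978 MXN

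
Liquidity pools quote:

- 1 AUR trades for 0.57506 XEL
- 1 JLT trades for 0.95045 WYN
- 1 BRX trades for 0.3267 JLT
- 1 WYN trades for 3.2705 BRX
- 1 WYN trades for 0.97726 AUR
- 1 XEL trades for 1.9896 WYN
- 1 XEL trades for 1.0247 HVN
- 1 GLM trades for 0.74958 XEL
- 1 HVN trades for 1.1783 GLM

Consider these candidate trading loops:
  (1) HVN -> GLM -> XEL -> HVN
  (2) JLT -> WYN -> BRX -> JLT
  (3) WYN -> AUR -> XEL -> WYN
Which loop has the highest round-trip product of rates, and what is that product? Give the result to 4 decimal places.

1.1181

(1) 1.1783 × 0.74958 × 1.0247 = 0.90505
(2) 0.95045 × 3.2705 × 0.3267 = 1.01553
(3) 0.97726 × 0.57506 × 1.9896 = 1.11812
Highest is cycle (3) at 1.1181 (>1, arbitrage).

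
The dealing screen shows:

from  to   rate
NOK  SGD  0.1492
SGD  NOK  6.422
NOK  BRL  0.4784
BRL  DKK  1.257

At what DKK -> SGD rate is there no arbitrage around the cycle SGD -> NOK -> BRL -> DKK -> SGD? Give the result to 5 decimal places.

Known legs of the cycle: 6.422 × 0.4784 × 1.257 = 3.8618619936
For no arbitrage the full-cycle product must be 1, so the missing rate is 1 / 3.8618619936 ≈ 0.2589424.

0.25894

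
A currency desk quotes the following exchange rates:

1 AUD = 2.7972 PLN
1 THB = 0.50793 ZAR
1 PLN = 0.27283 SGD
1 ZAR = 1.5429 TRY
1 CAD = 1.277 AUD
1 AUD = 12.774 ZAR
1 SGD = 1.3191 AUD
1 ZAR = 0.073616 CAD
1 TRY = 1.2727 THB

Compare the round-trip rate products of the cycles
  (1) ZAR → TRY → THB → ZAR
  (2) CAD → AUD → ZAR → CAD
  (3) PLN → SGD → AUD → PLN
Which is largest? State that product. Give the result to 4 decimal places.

1.2009

(1) 1.5429 × 1.2727 × 0.50793 = 0.99740
(2) 1.277 × 12.774 × 0.073616 = 1.20085
(3) 0.27283 × 1.3191 × 2.7972 = 1.00668
Highest is cycle (2) at 1.2009 (>1, arbitrage).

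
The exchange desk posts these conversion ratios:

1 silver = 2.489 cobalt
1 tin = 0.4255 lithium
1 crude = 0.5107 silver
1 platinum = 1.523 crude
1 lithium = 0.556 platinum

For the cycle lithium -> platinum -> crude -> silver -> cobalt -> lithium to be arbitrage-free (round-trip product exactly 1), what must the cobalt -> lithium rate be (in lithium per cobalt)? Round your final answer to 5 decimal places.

0.92904

Known legs of the cycle: 0.556 × 1.523 × 0.5107 × 2.489 = 1.0763795780524
For no arbitrage the full-cycle product must be 1, so the missing rate is 1 / 1.0763795780524 ≈ 0.9290403.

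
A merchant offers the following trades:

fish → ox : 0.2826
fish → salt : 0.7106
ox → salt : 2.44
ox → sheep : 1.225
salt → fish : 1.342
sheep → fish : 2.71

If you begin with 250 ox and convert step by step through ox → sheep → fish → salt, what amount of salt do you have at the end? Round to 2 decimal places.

250 ox × 1.225 = 306.25 sheep
306.25 sheep × 2.71 = 829.9375 fish
829.9375 fish × 0.7106 = 589.7535875 salt

589.75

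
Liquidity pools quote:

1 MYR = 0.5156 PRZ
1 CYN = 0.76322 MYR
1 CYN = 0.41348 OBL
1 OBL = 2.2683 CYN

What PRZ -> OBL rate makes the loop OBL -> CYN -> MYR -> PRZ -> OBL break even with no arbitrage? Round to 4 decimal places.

Known legs of the cycle: 2.2683 × 0.76322 × 0.5156 = 0.8926128690456
For no arbitrage the full-cycle product must be 1, so the missing rate is 1 / 0.8926128690456 ≈ 1.120307.

1.1203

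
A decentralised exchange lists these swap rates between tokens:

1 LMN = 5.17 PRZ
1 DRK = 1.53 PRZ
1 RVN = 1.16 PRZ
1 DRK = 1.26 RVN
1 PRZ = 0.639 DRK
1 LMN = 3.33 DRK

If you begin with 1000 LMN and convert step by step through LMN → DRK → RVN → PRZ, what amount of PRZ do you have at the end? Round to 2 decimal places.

4867.13

1000 LMN × 3.33 = 3330 DRK
3330 DRK × 1.26 = 4195.8 RVN
4195.8 RVN × 1.16 = 4867.128 PRZ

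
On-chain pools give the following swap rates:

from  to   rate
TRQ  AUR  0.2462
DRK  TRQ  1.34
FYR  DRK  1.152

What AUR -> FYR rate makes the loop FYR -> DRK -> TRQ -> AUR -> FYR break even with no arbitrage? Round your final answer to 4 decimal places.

2.6312

Known legs of the cycle: 1.152 × 1.34 × 0.2462 = 0.380054016
For no arbitrage the full-cycle product must be 1, so the missing rate is 1 / 0.380054016 ≈ 2.631205.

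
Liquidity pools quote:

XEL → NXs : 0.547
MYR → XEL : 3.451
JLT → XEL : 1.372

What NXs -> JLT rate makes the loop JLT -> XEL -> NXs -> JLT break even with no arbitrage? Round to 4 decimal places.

Known legs of the cycle: 1.372 × 0.547 = 0.750484
For no arbitrage the full-cycle product must be 1, so the missing rate is 1 / 0.750484 ≈ 1.332473.

1.3325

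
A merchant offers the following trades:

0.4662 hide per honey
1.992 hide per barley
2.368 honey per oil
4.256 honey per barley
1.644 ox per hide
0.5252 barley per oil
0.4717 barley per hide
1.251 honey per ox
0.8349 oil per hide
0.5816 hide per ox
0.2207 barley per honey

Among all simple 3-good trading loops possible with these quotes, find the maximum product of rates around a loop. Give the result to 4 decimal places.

0.9588

hide→ox→honey→hide: 1.644 × 1.251 × 0.4662 = 0.95881
barley→honey→hide→barley: 4.256 × 0.4662 × 0.4717 = 0.93592
oil→honey→hide→oil: 2.368 × 0.4662 × 0.8349 = 0.92170
barley→hide→oil→barley: 1.992 × 0.8349 × 0.5252 = 0.87347
Maximum is hide→ox→honey→hide at 0.9588; no arbitrage — every cycle loses value.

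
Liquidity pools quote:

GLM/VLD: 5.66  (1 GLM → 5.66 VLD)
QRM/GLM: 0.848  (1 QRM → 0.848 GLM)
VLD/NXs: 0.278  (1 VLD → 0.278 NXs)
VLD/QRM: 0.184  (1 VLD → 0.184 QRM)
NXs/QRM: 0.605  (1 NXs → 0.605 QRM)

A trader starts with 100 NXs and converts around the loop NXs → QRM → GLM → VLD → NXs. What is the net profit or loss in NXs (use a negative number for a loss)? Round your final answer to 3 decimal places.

-19.274

100 NXs × 0.605 = 60.5 QRM
60.5 QRM × 0.848 = 51.304 GLM
51.304 GLM × 5.66 = 290.38064 VLD
290.38064 VLD × 0.278 = 80.72581792 NXs
Net change: 80.72581792 − 100 = -19.27418208 NXs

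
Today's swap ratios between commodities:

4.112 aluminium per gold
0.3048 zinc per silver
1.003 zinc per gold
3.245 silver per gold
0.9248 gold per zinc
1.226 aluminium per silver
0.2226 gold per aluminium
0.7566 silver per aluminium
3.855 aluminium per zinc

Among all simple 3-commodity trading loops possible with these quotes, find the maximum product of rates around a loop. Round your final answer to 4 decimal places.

silver→zinc→gold→silver: 0.3048 × 0.9248 × 3.245 = 0.91470
silver→zinc→aluminium→silver: 0.3048 × 3.855 × 0.7566 = 0.88901
silver→aluminium→gold→silver: 1.226 × 0.2226 × 3.245 = 0.88559
zinc→aluminium→gold→zinc: 3.855 × 0.2226 × 1.003 = 0.86070
Maximum is silver→zinc→gold→silver at 0.9147; no arbitrage — every cycle loses value.

0.9147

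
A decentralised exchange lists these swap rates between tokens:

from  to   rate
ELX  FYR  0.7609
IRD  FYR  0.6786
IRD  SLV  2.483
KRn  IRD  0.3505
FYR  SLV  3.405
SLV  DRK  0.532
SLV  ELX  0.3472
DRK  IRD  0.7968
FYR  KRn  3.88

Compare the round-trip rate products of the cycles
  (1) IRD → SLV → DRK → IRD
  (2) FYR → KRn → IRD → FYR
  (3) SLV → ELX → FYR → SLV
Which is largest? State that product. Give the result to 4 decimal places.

(1) 2.483 × 0.532 × 0.7968 = 1.05254
(2) 3.88 × 0.3505 × 0.6786 = 0.92286
(3) 0.3472 × 0.7609 × 3.405 = 0.89955
Highest is cycle (1) at 1.0525 (>1, arbitrage).

1.0525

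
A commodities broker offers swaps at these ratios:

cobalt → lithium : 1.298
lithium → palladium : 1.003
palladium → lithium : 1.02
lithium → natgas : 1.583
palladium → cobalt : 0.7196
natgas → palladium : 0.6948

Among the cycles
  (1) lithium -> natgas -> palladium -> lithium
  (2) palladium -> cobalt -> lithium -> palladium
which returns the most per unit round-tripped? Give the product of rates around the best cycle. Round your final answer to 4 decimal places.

(1) 1.583 × 0.6948 × 1.02 = 1.12187
(2) 0.7196 × 1.298 × 1.003 = 0.93684
Highest is cycle (1) at 1.1219 (>1, arbitrage).

1.1219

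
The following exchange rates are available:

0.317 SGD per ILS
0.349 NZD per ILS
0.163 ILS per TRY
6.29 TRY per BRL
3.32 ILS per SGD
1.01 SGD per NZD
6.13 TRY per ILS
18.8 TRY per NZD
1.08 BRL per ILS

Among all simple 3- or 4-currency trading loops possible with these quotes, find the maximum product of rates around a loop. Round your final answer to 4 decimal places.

1.1703

SGD→ILS→NZD→SGD: 3.32 × 0.349 × 1.01 = 1.17027
TRY→ILS→BRL→TRY: 0.163 × 1.08 × 6.29 = 1.10729
TRY→ILS→NZD→TRY: 0.163 × 0.349 × 18.8 = 1.06948
Maximum is SGD→ILS→NZD→SGD at 1.1703; arbitrage exists.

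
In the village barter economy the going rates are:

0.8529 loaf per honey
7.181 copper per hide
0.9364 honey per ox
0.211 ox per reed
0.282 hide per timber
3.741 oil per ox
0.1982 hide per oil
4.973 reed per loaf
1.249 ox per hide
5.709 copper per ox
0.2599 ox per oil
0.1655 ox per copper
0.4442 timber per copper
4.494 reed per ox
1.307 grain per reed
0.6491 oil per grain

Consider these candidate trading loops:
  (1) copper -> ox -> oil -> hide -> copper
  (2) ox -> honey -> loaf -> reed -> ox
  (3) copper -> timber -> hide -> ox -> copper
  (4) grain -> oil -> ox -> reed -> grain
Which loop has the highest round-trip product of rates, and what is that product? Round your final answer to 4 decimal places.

0.9909

(1) 0.1655 × 3.741 × 0.1982 × 7.181 = 0.88120
(2) 0.9364 × 0.8529 × 4.973 × 0.211 = 0.83803
(3) 0.4442 × 0.282 × 1.249 × 5.709 = 0.89320
(4) 0.6491 × 0.2599 × 4.494 × 1.307 = 0.99089
Highest is cycle (4) at 0.9909 (≤1, no arbitrage).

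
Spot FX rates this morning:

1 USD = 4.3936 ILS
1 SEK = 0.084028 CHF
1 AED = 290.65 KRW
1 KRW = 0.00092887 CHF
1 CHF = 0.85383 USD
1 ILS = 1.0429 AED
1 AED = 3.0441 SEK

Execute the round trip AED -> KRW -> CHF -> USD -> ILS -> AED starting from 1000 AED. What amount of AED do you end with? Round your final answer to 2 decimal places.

1056.23

1000 AED × 290.65 = 290650 KRW
290650 KRW × 0.00092887 = 269.9760655 CHF
269.9760655 CHF × 0.85383 = 230.513664005865 USD
230.513664005865 USD × 4.3936 = 1012.784834176168464 ILS
1012.784834176168464 ILS × 1.0429 = 1056.2333035623260911056 AED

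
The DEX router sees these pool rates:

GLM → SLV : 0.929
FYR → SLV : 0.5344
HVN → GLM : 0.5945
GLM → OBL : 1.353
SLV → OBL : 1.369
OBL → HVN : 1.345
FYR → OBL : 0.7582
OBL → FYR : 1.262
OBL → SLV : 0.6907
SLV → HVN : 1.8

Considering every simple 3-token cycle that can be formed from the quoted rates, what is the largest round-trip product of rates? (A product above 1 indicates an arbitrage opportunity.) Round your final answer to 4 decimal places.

1.0819

GLM→OBL→HVN→GLM: 1.353 × 1.345 × 0.5945 = 1.08186
SLV→HVN→GLM→SLV: 1.8 × 0.5945 × 0.929 = 0.99412
SLV→OBL→FYR→SLV: 1.369 × 1.262 × 0.5344 = 0.92327
Maximum is GLM→OBL→HVN→GLM at 1.0819; arbitrage exists.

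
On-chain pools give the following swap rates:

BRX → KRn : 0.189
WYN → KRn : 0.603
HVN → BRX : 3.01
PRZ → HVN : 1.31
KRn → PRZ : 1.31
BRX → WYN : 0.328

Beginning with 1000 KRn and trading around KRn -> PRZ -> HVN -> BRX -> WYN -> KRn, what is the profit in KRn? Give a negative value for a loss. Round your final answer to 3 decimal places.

21.646

1000 KRn × 1.31 = 1310 PRZ
1310 PRZ × 1.31 = 1716.1 HVN
1716.1 HVN × 3.01 = 5165.461 BRX
5165.461 BRX × 0.328 = 1694.271208 WYN
1694.271208 WYN × 0.603 = 1021.645538424 KRn
Net change: 1021.645538424 − 1000 = 21.645538424 KRn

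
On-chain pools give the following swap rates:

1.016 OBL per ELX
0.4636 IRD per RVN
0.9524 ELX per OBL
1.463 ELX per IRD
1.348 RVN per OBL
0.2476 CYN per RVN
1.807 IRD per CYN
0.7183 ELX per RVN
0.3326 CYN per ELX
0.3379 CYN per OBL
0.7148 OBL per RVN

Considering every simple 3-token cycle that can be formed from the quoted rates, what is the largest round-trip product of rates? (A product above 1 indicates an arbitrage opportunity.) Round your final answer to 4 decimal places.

OBL→RVN→ELX→OBL: 1.348 × 0.7183 × 1.016 = 0.98376
IRD→ELX→CYN→IRD: 1.463 × 0.3326 × 1.807 = 0.87927
Maximum is OBL→RVN→ELX→OBL at 0.9838; no arbitrage — every cycle loses value.

0.9838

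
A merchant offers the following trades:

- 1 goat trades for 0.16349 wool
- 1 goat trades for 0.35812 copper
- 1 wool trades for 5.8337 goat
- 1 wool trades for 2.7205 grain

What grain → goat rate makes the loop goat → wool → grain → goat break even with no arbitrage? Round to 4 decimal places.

2.2483

Known legs of the cycle: 0.16349 × 2.7205 = 0.444774545
For no arbitrage the full-cycle product must be 1, so the missing rate is 1 / 0.444774545 ≈ 2.248330.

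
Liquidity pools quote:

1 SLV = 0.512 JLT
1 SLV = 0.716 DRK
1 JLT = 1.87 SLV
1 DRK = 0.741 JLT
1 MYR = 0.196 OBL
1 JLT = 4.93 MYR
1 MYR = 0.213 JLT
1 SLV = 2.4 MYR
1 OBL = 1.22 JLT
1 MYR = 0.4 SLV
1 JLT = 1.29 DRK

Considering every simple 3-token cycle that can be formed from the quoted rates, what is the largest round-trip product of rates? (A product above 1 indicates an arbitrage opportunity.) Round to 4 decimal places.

1.1789

JLT→MYR→OBL→JLT: 4.93 × 0.196 × 1.22 = 1.17886
JLT→MYR→SLV→JLT: 4.93 × 0.4 × 0.512 = 1.00966
JLT→SLV→DRK→JLT: 1.87 × 0.716 × 0.741 = 0.99214
JLT→SLV→MYR→JLT: 1.87 × 2.4 × 0.213 = 0.95594
Maximum is JLT→MYR→OBL→JLT at 1.1789; arbitrage exists.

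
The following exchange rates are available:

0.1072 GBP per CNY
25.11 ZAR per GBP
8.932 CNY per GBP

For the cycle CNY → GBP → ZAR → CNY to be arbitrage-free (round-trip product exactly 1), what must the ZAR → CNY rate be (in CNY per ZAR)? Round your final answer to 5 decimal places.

0.37150

Known legs of the cycle: 0.1072 × 25.11 = 2.691792
For no arbitrage the full-cycle product must be 1, so the missing rate is 1 / 2.691792 ≈ 0.3714997.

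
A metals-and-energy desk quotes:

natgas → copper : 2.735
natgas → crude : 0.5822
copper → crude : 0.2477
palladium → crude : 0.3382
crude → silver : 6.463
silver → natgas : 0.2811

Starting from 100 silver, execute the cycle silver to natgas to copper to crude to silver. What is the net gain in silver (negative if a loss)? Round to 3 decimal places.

23.077

100 silver × 0.2811 = 28.11 natgas
28.11 natgas × 2.735 = 76.88085 copper
76.88085 copper × 0.2477 = 19.043386545 crude
19.043386545 crude × 6.463 = 123.077407240335 silver
Net change: 123.077407240335 − 100 = 23.077407240335 silver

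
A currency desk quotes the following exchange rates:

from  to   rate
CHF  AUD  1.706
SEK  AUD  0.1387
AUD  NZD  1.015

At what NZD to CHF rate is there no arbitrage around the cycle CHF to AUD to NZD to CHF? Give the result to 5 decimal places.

Known legs of the cycle: 1.706 × 1.015 = 1.73159
For no arbitrage the full-cycle product must be 1, so the missing rate is 1 / 1.73159 ≈ 0.5775039.

0.57750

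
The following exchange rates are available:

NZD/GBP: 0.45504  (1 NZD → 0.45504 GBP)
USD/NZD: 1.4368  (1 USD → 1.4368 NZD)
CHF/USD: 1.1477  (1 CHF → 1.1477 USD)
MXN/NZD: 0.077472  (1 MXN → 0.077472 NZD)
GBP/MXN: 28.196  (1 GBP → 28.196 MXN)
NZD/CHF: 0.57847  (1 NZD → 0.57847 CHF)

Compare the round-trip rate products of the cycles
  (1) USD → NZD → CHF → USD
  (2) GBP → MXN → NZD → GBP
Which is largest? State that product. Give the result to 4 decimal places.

0.9940

(1) 1.4368 × 0.57847 × 1.1477 = 0.95391
(2) 28.196 × 0.077472 × 0.45504 = 0.99399
Highest is cycle (2) at 0.9940 (≤1, no arbitrage).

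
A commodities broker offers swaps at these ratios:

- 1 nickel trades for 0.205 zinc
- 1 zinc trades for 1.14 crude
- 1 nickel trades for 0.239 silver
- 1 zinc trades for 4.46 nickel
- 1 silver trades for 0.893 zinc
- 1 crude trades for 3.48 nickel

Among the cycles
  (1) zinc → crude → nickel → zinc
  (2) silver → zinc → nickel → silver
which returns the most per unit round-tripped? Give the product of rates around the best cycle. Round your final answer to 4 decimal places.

(1) 1.14 × 3.48 × 0.205 = 0.81328
(2) 0.893 × 4.46 × 0.239 = 0.95188
Highest is cycle (2) at 0.9519 (≤1, no arbitrage).

0.9519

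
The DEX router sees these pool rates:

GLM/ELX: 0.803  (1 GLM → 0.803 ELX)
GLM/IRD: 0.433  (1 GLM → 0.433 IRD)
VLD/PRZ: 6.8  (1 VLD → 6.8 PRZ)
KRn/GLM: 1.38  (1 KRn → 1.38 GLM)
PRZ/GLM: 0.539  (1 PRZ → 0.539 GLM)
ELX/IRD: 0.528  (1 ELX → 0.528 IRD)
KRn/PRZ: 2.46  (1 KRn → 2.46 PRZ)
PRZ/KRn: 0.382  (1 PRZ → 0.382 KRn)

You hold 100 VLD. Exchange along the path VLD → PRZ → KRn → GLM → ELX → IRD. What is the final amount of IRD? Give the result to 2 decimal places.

100 VLD × 6.8 = 680 PRZ
680 PRZ × 0.382 = 259.76 KRn
259.76 KRn × 1.38 = 358.4688 GLM
358.4688 GLM × 0.803 = 287.8504464 ELX
287.8504464 ELX × 0.528 = 151.9850356992 IRD

151.99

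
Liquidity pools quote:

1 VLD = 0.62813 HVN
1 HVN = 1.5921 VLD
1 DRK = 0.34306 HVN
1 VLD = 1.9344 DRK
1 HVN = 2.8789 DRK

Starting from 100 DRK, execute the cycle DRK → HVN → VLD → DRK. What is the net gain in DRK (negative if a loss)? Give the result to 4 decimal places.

5.6542

100 DRK × 0.34306 = 34.306 HVN
34.306 HVN × 1.5921 = 54.6185826 VLD
54.6185826 VLD × 1.9344 = 105.65418618144 DRK
Net change: 105.65418618144 − 100 = 5.65418618144 DRK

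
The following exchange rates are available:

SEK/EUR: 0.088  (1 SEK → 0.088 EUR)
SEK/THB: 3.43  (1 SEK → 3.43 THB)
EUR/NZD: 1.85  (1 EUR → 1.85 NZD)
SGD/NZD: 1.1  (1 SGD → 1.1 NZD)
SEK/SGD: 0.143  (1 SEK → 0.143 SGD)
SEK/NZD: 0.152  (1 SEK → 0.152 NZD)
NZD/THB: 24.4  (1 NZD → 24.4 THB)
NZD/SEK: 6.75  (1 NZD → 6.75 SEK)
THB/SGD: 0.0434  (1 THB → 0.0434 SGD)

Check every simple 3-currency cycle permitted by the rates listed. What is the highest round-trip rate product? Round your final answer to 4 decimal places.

1.1649

SGD→NZD→THB→SGD: 1.1 × 24.4 × 0.0434 = 1.16486
EUR→NZD→SEK→EUR: 1.85 × 6.75 × 0.088 = 1.09890
SEK→SGD→NZD→SEK: 0.143 × 1.1 × 6.75 = 1.06178
Maximum is SGD→NZD→THB→SGD at 1.1649; arbitrage exists.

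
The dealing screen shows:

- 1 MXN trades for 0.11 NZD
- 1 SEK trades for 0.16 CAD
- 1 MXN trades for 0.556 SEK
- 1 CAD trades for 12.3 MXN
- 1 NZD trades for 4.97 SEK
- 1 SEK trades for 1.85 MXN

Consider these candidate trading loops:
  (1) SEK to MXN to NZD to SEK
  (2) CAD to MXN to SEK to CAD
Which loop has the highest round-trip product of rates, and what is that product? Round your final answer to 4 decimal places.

1.0942

(1) 1.85 × 0.11 × 4.97 = 1.01140
(2) 12.3 × 0.556 × 0.16 = 1.09421
Highest is cycle (2) at 1.0942 (>1, arbitrage).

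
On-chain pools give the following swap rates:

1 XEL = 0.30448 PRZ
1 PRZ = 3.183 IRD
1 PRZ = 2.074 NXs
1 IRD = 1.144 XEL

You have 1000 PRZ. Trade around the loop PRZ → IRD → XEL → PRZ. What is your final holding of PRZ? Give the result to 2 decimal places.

1000 PRZ × 3.183 = 3183 IRD
3183 IRD × 1.144 = 3641.352 XEL
3641.352 XEL × 0.30448 = 1108.71885696 PRZ

1108.72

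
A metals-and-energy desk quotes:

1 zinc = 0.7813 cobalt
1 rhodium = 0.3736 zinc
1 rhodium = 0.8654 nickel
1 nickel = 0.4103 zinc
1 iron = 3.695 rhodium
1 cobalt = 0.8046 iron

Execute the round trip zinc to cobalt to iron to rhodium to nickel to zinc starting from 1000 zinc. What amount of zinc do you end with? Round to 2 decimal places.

824.77

1000 zinc × 0.7813 = 781.3 cobalt
781.3 cobalt × 0.8046 = 628.63398 iron
628.63398 iron × 3.695 = 2322.8025561 rhodium
2322.8025561 rhodium × 0.8654 = 2010.15333204894 nickel
2010.15333204894 nickel × 0.4103 = 824.765912139680082 zinc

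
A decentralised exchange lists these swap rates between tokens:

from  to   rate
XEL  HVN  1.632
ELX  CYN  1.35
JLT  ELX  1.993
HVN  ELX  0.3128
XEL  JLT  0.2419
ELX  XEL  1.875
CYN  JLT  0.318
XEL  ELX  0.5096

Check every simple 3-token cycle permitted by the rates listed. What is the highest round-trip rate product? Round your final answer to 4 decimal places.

HVN→ELX→XEL→HVN: 0.3128 × 1.875 × 1.632 = 0.95717
JLT→ELX→XEL→JLT: 1.993 × 1.875 × 0.2419 = 0.90395
JLT→ELX→CYN→JLT: 1.993 × 1.35 × 0.318 = 0.85559
Maximum is HVN→ELX→XEL→HVN at 0.9572; no arbitrage — every cycle loses value.

0.9572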